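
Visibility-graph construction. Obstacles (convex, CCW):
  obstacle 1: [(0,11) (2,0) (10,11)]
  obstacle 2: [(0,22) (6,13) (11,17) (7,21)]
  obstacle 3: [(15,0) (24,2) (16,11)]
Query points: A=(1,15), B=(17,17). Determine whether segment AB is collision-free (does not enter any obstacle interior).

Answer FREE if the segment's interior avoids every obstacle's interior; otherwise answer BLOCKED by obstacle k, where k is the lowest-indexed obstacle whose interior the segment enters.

Obstacle 1 [(0,11) (2,0) (10,11)]:
  edge (0,11)–(2,0): clear
  edge (2,0)–(10,11): clear
  edge (10,11)–(0,11): clear
  midpoint (9,16) outside
  → clear
Obstacle 2 [(0,22) (6,13) (11,17) (7,21)]:
  edge (0,22)–(6,13): crosses AB
  edge (6,13)–(11,17): crosses AB
  edge (11,17)–(7,21): clear
  edge (7,21)–(0,22): clear
  → BLOCKED
Obstacle 3 [(15,0) (24,2) (16,11)]:
  edge (15,0)–(24,2): clear
  edge (24,2)–(16,11): clear
  edge (16,11)–(15,0): clear
  midpoint (9,16) outside
  → clear

BLOCKED by obstacle 2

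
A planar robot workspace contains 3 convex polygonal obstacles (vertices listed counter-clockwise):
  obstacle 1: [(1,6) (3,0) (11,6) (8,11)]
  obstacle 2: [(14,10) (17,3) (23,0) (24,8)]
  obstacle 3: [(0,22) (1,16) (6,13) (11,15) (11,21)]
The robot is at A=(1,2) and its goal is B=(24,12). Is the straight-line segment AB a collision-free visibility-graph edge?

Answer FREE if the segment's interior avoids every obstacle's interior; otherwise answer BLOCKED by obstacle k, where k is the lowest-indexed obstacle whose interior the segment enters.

BLOCKED by obstacle 1

Obstacle 1 [(1,6) (3,0) (11,6) (8,11)]:
  edge (1,6)–(3,0): crosses AB
  edge (3,0)–(11,6): clear
  edge (11,6)–(8,11): crosses AB
  edge (8,11)–(1,6): clear
  → BLOCKED
Obstacle 2 [(14,10) (17,3) (23,0) (24,8)]:
  edge (14,10)–(17,3): crosses AB
  edge (17,3)–(23,0): clear
  edge (23,0)–(24,8): clear
  edge (24,8)–(14,10): crosses AB
  → BLOCKED
Obstacle 3 [(0,22) (1,16) (6,13) (11,15) (11,21)]:
  edge (0,22)–(1,16): clear
  edge (1,16)–(6,13): clear
  edge (6,13)–(11,15): clear
  edge (11,15)–(11,21): clear
  edge (11,21)–(0,22): clear
  midpoint (25/2,7) outside
  → clear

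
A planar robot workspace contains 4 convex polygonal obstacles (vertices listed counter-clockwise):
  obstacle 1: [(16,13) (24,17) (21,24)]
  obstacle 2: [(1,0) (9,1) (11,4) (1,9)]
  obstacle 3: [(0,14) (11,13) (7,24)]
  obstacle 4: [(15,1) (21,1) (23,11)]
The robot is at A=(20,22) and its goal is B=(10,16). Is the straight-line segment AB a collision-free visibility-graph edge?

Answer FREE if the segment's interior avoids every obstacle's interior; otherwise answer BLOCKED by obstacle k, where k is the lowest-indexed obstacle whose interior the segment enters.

Obstacle 1 [(16,13) (24,17) (21,24)]:
  edge (16,13)–(24,17): clear
  edge (24,17)–(21,24): clear
  edge (21,24)–(16,13): clear
  midpoint (15,19) outside
  → clear
Obstacle 2 [(1,0) (9,1) (11,4) (1,9)]:
  edge (1,0)–(9,1): clear
  edge (9,1)–(11,4): clear
  edge (11,4)–(1,9): clear
  edge (1,9)–(1,0): clear
  midpoint (15,19) outside
  → clear
Obstacle 3 [(0,14) (11,13) (7,24)]:
  edge (0,14)–(11,13): clear
  edge (11,13)–(7,24): clear
  edge (7,24)–(0,14): clear
  midpoint (15,19) outside
  → clear
Obstacle 4 [(15,1) (21,1) (23,11)]:
  edge (15,1)–(21,1): clear
  edge (21,1)–(23,11): clear
  edge (23,11)–(15,1): clear
  midpoint (15,19) outside
  → clear

FREE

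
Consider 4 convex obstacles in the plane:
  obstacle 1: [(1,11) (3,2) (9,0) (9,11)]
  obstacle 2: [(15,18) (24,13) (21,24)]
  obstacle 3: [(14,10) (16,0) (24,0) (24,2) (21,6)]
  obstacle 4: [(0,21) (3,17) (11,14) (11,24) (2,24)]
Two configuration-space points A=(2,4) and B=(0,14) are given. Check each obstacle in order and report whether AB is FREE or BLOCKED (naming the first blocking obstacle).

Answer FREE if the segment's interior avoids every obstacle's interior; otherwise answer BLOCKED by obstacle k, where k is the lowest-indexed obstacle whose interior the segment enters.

Obstacle 1 [(1,11) (3,2) (9,0) (9,11)]:
  edge (1,11)–(3,2): clear
  edge (3,2)–(9,0): clear
  edge (9,0)–(9,11): clear
  edge (9,11)–(1,11): clear
  midpoint (1,9) outside
  → clear
Obstacle 2 [(15,18) (24,13) (21,24)]:
  edge (15,18)–(24,13): clear
  edge (24,13)–(21,24): clear
  edge (21,24)–(15,18): clear
  midpoint (1,9) outside
  → clear
Obstacle 3 [(14,10) (16,0) (24,0) (24,2) (21,6)]:
  edge (14,10)–(16,0): clear
  edge (16,0)–(24,0): clear
  edge (24,0)–(24,2): clear
  edge (24,2)–(21,6): clear
  edge (21,6)–(14,10): clear
  midpoint (1,9) outside
  → clear
Obstacle 4 [(0,21) (3,17) (11,14) (11,24) (2,24)]:
  edge (0,21)–(3,17): clear
  edge (3,17)–(11,14): clear
  edge (11,14)–(11,24): clear
  edge (11,24)–(2,24): clear
  edge (2,24)–(0,21): clear
  midpoint (1,9) outside
  → clear

FREE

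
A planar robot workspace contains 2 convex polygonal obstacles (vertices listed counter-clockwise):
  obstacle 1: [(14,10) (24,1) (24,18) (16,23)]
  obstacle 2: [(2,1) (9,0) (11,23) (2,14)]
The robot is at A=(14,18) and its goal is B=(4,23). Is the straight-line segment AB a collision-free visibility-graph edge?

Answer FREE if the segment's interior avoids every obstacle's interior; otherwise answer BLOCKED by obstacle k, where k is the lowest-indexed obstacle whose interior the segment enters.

BLOCKED by obstacle 2

Obstacle 1 [(14,10) (24,1) (24,18) (16,23)]:
  edge (14,10)–(24,1): clear
  edge (24,1)–(24,18): clear
  edge (24,18)–(16,23): clear
  edge (16,23)–(14,10): clear
  midpoint (9,41/2) outside
  → clear
Obstacle 2 [(2,1) (9,0) (11,23) (2,14)]:
  edge (2,1)–(9,0): clear
  edge (9,0)–(11,23): crosses AB
  edge (11,23)–(2,14): crosses AB
  edge (2,14)–(2,1): clear
  → BLOCKED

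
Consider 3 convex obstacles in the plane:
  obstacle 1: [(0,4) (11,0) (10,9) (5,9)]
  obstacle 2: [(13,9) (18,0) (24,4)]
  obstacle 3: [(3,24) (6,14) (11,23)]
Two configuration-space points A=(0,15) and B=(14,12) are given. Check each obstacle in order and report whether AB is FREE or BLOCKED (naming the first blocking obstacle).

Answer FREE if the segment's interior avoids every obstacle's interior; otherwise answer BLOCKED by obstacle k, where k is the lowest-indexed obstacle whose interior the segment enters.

FREE

Obstacle 1 [(0,4) (11,0) (10,9) (5,9)]:
  edge (0,4)–(11,0): clear
  edge (11,0)–(10,9): clear
  edge (10,9)–(5,9): clear
  edge (5,9)–(0,4): clear
  midpoint (7,27/2) outside
  → clear
Obstacle 2 [(13,9) (18,0) (24,4)]:
  edge (13,9)–(18,0): clear
  edge (18,0)–(24,4): clear
  edge (24,4)–(13,9): clear
  midpoint (7,27/2) outside
  → clear
Obstacle 3 [(3,24) (6,14) (11,23)]:
  edge (3,24)–(6,14): clear
  edge (6,14)–(11,23): clear
  edge (11,23)–(3,24): clear
  midpoint (7,27/2) outside
  → clear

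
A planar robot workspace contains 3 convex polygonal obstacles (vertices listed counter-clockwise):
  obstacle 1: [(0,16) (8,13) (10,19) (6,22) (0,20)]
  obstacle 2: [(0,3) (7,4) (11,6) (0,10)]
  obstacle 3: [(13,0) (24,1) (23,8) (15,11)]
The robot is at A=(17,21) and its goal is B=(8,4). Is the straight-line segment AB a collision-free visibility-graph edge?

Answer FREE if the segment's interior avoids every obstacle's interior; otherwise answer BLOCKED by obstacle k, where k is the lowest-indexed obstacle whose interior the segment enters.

Obstacle 1 [(0,16) (8,13) (10,19) (6,22) (0,20)]:
  edge (0,16)–(8,13): clear
  edge (8,13)–(10,19): clear
  edge (10,19)–(6,22): clear
  edge (6,22)–(0,20): clear
  edge (0,20)–(0,16): clear
  midpoint (25/2,25/2) outside
  → clear
Obstacle 2 [(0,3) (7,4) (11,6) (0,10)]:
  edge (0,3)–(7,4): clear
  edge (7,4)–(11,6): crosses AB
  edge (11,6)–(0,10): crosses AB
  edge (0,10)–(0,3): clear
  → BLOCKED
Obstacle 3 [(13,0) (24,1) (23,8) (15,11)]:
  edge (13,0)–(24,1): clear
  edge (24,1)–(23,8): clear
  edge (23,8)–(15,11): clear
  edge (15,11)–(13,0): clear
  midpoint (25/2,25/2) outside
  → clear

BLOCKED by obstacle 2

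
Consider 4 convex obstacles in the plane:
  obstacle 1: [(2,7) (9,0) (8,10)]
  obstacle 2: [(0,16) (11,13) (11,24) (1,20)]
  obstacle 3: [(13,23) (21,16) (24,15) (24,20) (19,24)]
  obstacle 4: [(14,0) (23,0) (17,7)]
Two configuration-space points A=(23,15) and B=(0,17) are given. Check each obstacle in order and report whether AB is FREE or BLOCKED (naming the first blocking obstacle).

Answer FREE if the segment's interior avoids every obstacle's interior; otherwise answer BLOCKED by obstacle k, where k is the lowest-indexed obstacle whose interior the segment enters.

BLOCKED by obstacle 2

Obstacle 1 [(2,7) (9,0) (8,10)]:
  edge (2,7)–(9,0): clear
  edge (9,0)–(8,10): clear
  edge (8,10)–(2,7): clear
  midpoint (23/2,16) outside
  → clear
Obstacle 2 [(0,16) (11,13) (11,24) (1,20)]:
  edge (0,16)–(11,13): clear
  edge (11,13)–(11,24): crosses AB
  edge (11,24)–(1,20): clear
  edge (1,20)–(0,16): crosses AB
  → BLOCKED
Obstacle 3 [(13,23) (21,16) (24,15) (24,20) (19,24)]:
  edge (13,23)–(21,16): clear
  edge (21,16)–(24,15): clear
  edge (24,15)–(24,20): clear
  edge (24,20)–(19,24): clear
  edge (19,24)–(13,23): clear
  midpoint (23/2,16) outside
  → clear
Obstacle 4 [(14,0) (23,0) (17,7)]:
  edge (14,0)–(23,0): clear
  edge (23,0)–(17,7): clear
  edge (17,7)–(14,0): clear
  midpoint (23/2,16) outside
  → clear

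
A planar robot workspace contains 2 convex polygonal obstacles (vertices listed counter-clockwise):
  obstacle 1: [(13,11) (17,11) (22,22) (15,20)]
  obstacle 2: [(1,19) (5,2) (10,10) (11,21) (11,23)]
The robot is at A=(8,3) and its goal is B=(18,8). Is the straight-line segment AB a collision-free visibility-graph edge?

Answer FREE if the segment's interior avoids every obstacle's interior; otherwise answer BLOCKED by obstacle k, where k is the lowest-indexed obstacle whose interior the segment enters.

Obstacle 1 [(13,11) (17,11) (22,22) (15,20)]:
  edge (13,11)–(17,11): clear
  edge (17,11)–(22,22): clear
  edge (22,22)–(15,20): clear
  edge (15,20)–(13,11): clear
  midpoint (13,11/2) outside
  → clear
Obstacle 2 [(1,19) (5,2) (10,10) (11,21) (11,23)]:
  edge (1,19)–(5,2): clear
  edge (5,2)–(10,10): clear
  edge (10,10)–(11,21): clear
  edge (11,21)–(11,23): clear
  edge (11,23)–(1,19): clear
  midpoint (13,11/2) outside
  → clear

FREE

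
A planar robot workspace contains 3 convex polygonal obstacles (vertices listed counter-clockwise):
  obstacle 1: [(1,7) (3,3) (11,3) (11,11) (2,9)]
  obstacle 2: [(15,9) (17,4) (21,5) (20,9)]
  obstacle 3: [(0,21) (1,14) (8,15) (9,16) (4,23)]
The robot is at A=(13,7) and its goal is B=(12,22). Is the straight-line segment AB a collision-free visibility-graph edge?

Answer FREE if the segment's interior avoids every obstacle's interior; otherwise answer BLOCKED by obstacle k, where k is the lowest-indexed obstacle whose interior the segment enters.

Obstacle 1 [(1,7) (3,3) (11,3) (11,11) (2,9)]:
  edge (1,7)–(3,3): clear
  edge (3,3)–(11,3): clear
  edge (11,3)–(11,11): clear
  edge (11,11)–(2,9): clear
  edge (2,9)–(1,7): clear
  midpoint (25/2,29/2) outside
  → clear
Obstacle 2 [(15,9) (17,4) (21,5) (20,9)]:
  edge (15,9)–(17,4): clear
  edge (17,4)–(21,5): clear
  edge (21,5)–(20,9): clear
  edge (20,9)–(15,9): clear
  midpoint (25/2,29/2) outside
  → clear
Obstacle 3 [(0,21) (1,14) (8,15) (9,16) (4,23)]:
  edge (0,21)–(1,14): clear
  edge (1,14)–(8,15): clear
  edge (8,15)–(9,16): clear
  edge (9,16)–(4,23): clear
  edge (4,23)–(0,21): clear
  midpoint (25/2,29/2) outside
  → clear

FREE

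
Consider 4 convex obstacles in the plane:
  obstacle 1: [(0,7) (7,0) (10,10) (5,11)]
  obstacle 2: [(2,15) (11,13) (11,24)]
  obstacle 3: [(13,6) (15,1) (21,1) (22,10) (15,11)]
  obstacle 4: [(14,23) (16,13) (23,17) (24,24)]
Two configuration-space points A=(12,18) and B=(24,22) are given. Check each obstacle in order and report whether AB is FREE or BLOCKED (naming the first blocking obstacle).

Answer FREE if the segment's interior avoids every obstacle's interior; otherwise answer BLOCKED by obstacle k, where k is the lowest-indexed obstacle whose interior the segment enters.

BLOCKED by obstacle 4

Obstacle 1 [(0,7) (7,0) (10,10) (5,11)]:
  edge (0,7)–(7,0): clear
  edge (7,0)–(10,10): clear
  edge (10,10)–(5,11): clear
  edge (5,11)–(0,7): clear
  midpoint (18,20) outside
  → clear
Obstacle 2 [(2,15) (11,13) (11,24)]:
  edge (2,15)–(11,13): clear
  edge (11,13)–(11,24): clear
  edge (11,24)–(2,15): clear
  midpoint (18,20) outside
  → clear
Obstacle 3 [(13,6) (15,1) (21,1) (22,10) (15,11)]:
  edge (13,6)–(15,1): clear
  edge (15,1)–(21,1): clear
  edge (21,1)–(22,10): clear
  edge (22,10)–(15,11): clear
  edge (15,11)–(13,6): clear
  midpoint (18,20) outside
  → clear
Obstacle 4 [(14,23) (16,13) (23,17) (24,24)]:
  edge (14,23)–(16,13): crosses AB
  edge (16,13)–(23,17): clear
  edge (23,17)–(24,24): crosses AB
  edge (24,24)–(14,23): clear
  → BLOCKED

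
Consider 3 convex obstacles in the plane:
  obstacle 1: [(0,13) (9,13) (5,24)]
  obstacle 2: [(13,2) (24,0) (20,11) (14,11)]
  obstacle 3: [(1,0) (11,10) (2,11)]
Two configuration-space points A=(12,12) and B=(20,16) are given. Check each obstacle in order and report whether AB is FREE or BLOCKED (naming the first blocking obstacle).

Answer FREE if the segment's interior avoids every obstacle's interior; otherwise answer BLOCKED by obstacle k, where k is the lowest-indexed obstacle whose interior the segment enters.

Obstacle 1 [(0,13) (9,13) (5,24)]:
  edge (0,13)–(9,13): clear
  edge (9,13)–(5,24): clear
  edge (5,24)–(0,13): clear
  midpoint (16,14) outside
  → clear
Obstacle 2 [(13,2) (24,0) (20,11) (14,11)]:
  edge (13,2)–(24,0): clear
  edge (24,0)–(20,11): clear
  edge (20,11)–(14,11): clear
  edge (14,11)–(13,2): clear
  midpoint (16,14) outside
  → clear
Obstacle 3 [(1,0) (11,10) (2,11)]:
  edge (1,0)–(11,10): clear
  edge (11,10)–(2,11): clear
  edge (2,11)–(1,0): clear
  midpoint (16,14) outside
  → clear

FREE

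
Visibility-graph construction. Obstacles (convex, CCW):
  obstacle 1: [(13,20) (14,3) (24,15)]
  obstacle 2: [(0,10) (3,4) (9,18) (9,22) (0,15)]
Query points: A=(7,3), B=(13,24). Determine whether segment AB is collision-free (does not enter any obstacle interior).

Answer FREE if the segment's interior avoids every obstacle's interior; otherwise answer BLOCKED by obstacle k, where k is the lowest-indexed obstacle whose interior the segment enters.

FREE

Obstacle 1 [(13,20) (14,3) (24,15)]:
  edge (13,20)–(14,3): clear
  edge (14,3)–(24,15): clear
  edge (24,15)–(13,20): clear
  midpoint (10,27/2) outside
  → clear
Obstacle 2 [(0,10) (3,4) (9,18) (9,22) (0,15)]:
  edge (0,10)–(3,4): clear
  edge (3,4)–(9,18): clear
  edge (9,18)–(9,22): clear
  edge (9,22)–(0,15): clear
  edge (0,15)–(0,10): clear
  midpoint (10,27/2) outside
  → clear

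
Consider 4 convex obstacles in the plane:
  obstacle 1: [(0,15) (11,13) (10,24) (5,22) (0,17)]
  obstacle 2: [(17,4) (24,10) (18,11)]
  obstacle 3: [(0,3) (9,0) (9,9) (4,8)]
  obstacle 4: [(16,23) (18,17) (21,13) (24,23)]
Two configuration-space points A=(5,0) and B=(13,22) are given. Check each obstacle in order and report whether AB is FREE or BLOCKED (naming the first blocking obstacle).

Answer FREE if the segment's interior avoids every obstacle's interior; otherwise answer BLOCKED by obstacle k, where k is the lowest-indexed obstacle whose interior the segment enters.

Obstacle 1 [(0,15) (11,13) (10,24) (5,22) (0,17)]:
  edge (0,15)–(11,13): crosses AB
  edge (11,13)–(10,24): crosses AB
  edge (10,24)–(5,22): clear
  edge (5,22)–(0,17): clear
  edge (0,17)–(0,15): clear
  → BLOCKED
Obstacle 2 [(17,4) (24,10) (18,11)]:
  edge (17,4)–(24,10): clear
  edge (24,10)–(18,11): clear
  edge (18,11)–(17,4): clear
  midpoint (9,11) outside
  → clear
Obstacle 3 [(0,3) (9,0) (9,9) (4,8)]:
  edge (0,3)–(9,0): crosses AB
  edge (9,0)–(9,9): clear
  edge (9,9)–(4,8): crosses AB
  edge (4,8)–(0,3): clear
  → BLOCKED
Obstacle 4 [(16,23) (18,17) (21,13) (24,23)]:
  edge (16,23)–(18,17): clear
  edge (18,17)–(21,13): clear
  edge (21,13)–(24,23): clear
  edge (24,23)–(16,23): clear
  midpoint (9,11) outside
  → clear

BLOCKED by obstacle 1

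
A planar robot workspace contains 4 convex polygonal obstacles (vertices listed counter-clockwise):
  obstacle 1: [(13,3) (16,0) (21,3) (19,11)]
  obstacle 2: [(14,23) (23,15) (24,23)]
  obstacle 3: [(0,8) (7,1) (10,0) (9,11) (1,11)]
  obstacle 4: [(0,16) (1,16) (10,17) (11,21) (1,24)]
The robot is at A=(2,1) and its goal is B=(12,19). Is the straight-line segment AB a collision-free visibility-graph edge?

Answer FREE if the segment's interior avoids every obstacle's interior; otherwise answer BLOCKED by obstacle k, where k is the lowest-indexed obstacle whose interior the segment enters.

BLOCKED by obstacle 3

Obstacle 1 [(13,3) (16,0) (21,3) (19,11)]:
  edge (13,3)–(16,0): clear
  edge (16,0)–(21,3): clear
  edge (21,3)–(19,11): clear
  edge (19,11)–(13,3): clear
  midpoint (7,10) outside
  → clear
Obstacle 2 [(14,23) (23,15) (24,23)]:
  edge (14,23)–(23,15): clear
  edge (23,15)–(24,23): clear
  edge (24,23)–(14,23): clear
  midpoint (7,10) outside
  → clear
Obstacle 3 [(0,8) (7,1) (10,0) (9,11) (1,11)]:
  edge (0,8)–(7,1): crosses AB
  edge (7,1)–(10,0): clear
  edge (10,0)–(9,11): clear
  edge (9,11)–(1,11): crosses AB
  edge (1,11)–(0,8): clear
  → BLOCKED
Obstacle 4 [(0,16) (1,16) (10,17) (11,21) (1,24)]:
  edge (0,16)–(1,16): clear
  edge (1,16)–(10,17): clear
  edge (10,17)–(11,21): clear
  edge (11,21)–(1,24): clear
  edge (1,24)–(0,16): clear
  midpoint (7,10) outside
  → clear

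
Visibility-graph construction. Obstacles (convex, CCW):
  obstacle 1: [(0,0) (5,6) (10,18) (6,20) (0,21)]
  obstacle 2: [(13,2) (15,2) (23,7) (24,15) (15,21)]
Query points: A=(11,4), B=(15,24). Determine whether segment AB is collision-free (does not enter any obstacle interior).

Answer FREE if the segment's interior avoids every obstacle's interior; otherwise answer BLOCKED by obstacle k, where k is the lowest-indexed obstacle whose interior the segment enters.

Obstacle 1 [(0,0) (5,6) (10,18) (6,20) (0,21)]:
  edge (0,0)–(5,6): clear
  edge (5,6)–(10,18): clear
  edge (10,18)–(6,20): clear
  edge (6,20)–(0,21): clear
  edge (0,21)–(0,0): clear
  midpoint (13,14) outside
  → clear
Obstacle 2 [(13,2) (15,2) (23,7) (24,15) (15,21)]:
  edge (13,2)–(15,2): clear
  edge (15,2)–(23,7): clear
  edge (23,7)–(24,15): clear
  edge (24,15)–(15,21): clear
  edge (15,21)–(13,2): clear
  midpoint (13,14) outside
  → clear

FREE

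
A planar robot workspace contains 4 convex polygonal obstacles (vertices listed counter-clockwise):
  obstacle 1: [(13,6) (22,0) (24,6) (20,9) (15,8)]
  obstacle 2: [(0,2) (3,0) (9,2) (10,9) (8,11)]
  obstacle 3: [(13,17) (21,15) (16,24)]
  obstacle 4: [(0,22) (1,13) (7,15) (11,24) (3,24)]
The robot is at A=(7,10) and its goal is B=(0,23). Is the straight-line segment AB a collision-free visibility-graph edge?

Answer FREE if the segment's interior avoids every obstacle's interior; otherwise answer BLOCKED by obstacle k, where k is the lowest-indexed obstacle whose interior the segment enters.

BLOCKED by obstacle 4

Obstacle 1 [(13,6) (22,0) (24,6) (20,9) (15,8)]:
  edge (13,6)–(22,0): clear
  edge (22,0)–(24,6): clear
  edge (24,6)–(20,9): clear
  edge (20,9)–(15,8): clear
  edge (15,8)–(13,6): clear
  midpoint (7/2,33/2) outside
  → clear
Obstacle 2 [(0,2) (3,0) (9,2) (10,9) (8,11)]:
  edge (0,2)–(3,0): clear
  edge (3,0)–(9,2): clear
  edge (9,2)–(10,9): clear
  edge (10,9)–(8,11): clear
  edge (8,11)–(0,2): clear
  midpoint (7/2,33/2) outside
  → clear
Obstacle 3 [(13,17) (21,15) (16,24)]:
  edge (13,17)–(21,15): clear
  edge (21,15)–(16,24): clear
  edge (16,24)–(13,17): clear
  midpoint (7/2,33/2) outside
  → clear
Obstacle 4 [(0,22) (1,13) (7,15) (11,24) (3,24)]:
  edge (0,22)–(1,13): clear
  edge (1,13)–(7,15): crosses AB
  edge (7,15)–(11,24): clear
  edge (11,24)–(3,24): clear
  edge (3,24)–(0,22): crosses AB
  → BLOCKED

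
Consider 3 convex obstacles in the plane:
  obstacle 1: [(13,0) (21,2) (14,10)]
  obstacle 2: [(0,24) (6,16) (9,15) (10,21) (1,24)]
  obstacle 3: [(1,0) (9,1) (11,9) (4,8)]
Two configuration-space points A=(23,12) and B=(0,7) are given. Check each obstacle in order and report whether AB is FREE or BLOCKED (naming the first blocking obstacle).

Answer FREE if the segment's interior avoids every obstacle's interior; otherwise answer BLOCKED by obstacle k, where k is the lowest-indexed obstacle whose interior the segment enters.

Obstacle 1 [(13,0) (21,2) (14,10)]:
  edge (13,0)–(21,2): clear
  edge (21,2)–(14,10): clear
  edge (14,10)–(13,0): clear
  midpoint (23/2,19/2) outside
  → clear
Obstacle 2 [(0,24) (6,16) (9,15) (10,21) (1,24)]:
  edge (0,24)–(6,16): clear
  edge (6,16)–(9,15): clear
  edge (9,15)–(10,21): clear
  edge (10,21)–(1,24): clear
  edge (1,24)–(0,24): clear
  midpoint (23/2,19/2) outside
  → clear
Obstacle 3 [(1,0) (9,1) (11,9) (4,8)]:
  edge (1,0)–(9,1): clear
  edge (9,1)–(11,9): clear
  edge (11,9)–(4,8): crosses AB
  edge (4,8)–(1,0): crosses AB
  → BLOCKED

BLOCKED by obstacle 3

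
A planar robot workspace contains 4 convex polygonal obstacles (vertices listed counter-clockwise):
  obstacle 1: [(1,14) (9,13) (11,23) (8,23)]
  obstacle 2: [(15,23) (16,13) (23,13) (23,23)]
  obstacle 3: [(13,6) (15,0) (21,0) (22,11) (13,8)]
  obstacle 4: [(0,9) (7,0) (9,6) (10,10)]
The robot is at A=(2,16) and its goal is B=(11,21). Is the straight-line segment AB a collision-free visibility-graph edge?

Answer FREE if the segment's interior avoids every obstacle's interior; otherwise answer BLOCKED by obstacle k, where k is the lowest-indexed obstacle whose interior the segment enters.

Obstacle 1 [(1,14) (9,13) (11,23) (8,23)]:
  edge (1,14)–(9,13): clear
  edge (9,13)–(11,23): crosses AB
  edge (11,23)–(8,23): clear
  edge (8,23)–(1,14): crosses AB
  → BLOCKED
Obstacle 2 [(15,23) (16,13) (23,13) (23,23)]:
  edge (15,23)–(16,13): clear
  edge (16,13)–(23,13): clear
  edge (23,13)–(23,23): clear
  edge (23,23)–(15,23): clear
  midpoint (13/2,37/2) outside
  → clear
Obstacle 3 [(13,6) (15,0) (21,0) (22,11) (13,8)]:
  edge (13,6)–(15,0): clear
  edge (15,0)–(21,0): clear
  edge (21,0)–(22,11): clear
  edge (22,11)–(13,8): clear
  edge (13,8)–(13,6): clear
  midpoint (13/2,37/2) outside
  → clear
Obstacle 4 [(0,9) (7,0) (9,6) (10,10)]:
  edge (0,9)–(7,0): clear
  edge (7,0)–(9,6): clear
  edge (9,6)–(10,10): clear
  edge (10,10)–(0,9): clear
  midpoint (13/2,37/2) outside
  → clear

BLOCKED by obstacle 1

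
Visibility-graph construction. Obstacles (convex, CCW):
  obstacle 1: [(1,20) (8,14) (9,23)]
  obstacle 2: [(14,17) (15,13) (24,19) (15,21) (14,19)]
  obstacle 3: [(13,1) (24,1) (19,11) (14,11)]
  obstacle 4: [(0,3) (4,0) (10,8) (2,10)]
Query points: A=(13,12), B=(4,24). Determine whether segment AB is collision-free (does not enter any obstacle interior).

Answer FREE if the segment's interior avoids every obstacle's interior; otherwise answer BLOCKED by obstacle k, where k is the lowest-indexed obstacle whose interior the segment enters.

BLOCKED by obstacle 1

Obstacle 1 [(1,20) (8,14) (9,23)]:
  edge (1,20)–(8,14): clear
  edge (8,14)–(9,23): crosses AB
  edge (9,23)–(1,20): crosses AB
  → BLOCKED
Obstacle 2 [(14,17) (15,13) (24,19) (15,21) (14,19)]:
  edge (14,17)–(15,13): clear
  edge (15,13)–(24,19): clear
  edge (24,19)–(15,21): clear
  edge (15,21)–(14,19): clear
  edge (14,19)–(14,17): clear
  midpoint (17/2,18) outside
  → clear
Obstacle 3 [(13,1) (24,1) (19,11) (14,11)]:
  edge (13,1)–(24,1): clear
  edge (24,1)–(19,11): clear
  edge (19,11)–(14,11): clear
  edge (14,11)–(13,1): clear
  midpoint (17/2,18) outside
  → clear
Obstacle 4 [(0,3) (4,0) (10,8) (2,10)]:
  edge (0,3)–(4,0): clear
  edge (4,0)–(10,8): clear
  edge (10,8)–(2,10): clear
  edge (2,10)–(0,3): clear
  midpoint (17/2,18) outside
  → clear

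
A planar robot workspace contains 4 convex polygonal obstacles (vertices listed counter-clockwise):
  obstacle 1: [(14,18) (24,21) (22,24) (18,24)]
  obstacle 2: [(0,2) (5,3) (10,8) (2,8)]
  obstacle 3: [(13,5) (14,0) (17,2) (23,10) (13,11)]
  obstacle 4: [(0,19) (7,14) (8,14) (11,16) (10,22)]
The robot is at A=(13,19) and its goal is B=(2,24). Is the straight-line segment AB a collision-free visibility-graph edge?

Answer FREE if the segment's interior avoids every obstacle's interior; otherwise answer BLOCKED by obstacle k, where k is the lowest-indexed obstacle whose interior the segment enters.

Obstacle 1 [(14,18) (24,21) (22,24) (18,24)]:
  edge (14,18)–(24,21): clear
  edge (24,21)–(22,24): clear
  edge (22,24)–(18,24): clear
  edge (18,24)–(14,18): clear
  midpoint (15/2,43/2) outside
  → clear
Obstacle 2 [(0,2) (5,3) (10,8) (2,8)]:
  edge (0,2)–(5,3): clear
  edge (5,3)–(10,8): clear
  edge (10,8)–(2,8): clear
  edge (2,8)–(0,2): clear
  midpoint (15/2,43/2) outside
  → clear
Obstacle 3 [(13,5) (14,0) (17,2) (23,10) (13,11)]:
  edge (13,5)–(14,0): clear
  edge (14,0)–(17,2): clear
  edge (17,2)–(23,10): clear
  edge (23,10)–(13,11): clear
  edge (13,11)–(13,5): clear
  midpoint (15/2,43/2) outside
  → clear
Obstacle 4 [(0,19) (7,14) (8,14) (11,16) (10,22)]:
  edge (0,19)–(7,14): clear
  edge (7,14)–(8,14): clear
  edge (8,14)–(11,16): clear
  edge (11,16)–(10,22): crosses AB
  edge (10,22)–(0,19): crosses AB
  → BLOCKED

BLOCKED by obstacle 4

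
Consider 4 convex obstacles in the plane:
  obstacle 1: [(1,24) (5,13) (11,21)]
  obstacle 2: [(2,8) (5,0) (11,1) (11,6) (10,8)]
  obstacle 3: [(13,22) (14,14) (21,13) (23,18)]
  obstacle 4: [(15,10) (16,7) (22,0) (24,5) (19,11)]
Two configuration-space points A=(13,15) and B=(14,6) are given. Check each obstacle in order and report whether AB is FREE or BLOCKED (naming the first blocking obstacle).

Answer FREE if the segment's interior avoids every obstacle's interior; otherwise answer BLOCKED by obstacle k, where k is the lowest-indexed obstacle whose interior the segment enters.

Obstacle 1 [(1,24) (5,13) (11,21)]:
  edge (1,24)–(5,13): clear
  edge (5,13)–(11,21): clear
  edge (11,21)–(1,24): clear
  midpoint (27/2,21/2) outside
  → clear
Obstacle 2 [(2,8) (5,0) (11,1) (11,6) (10,8)]:
  edge (2,8)–(5,0): clear
  edge (5,0)–(11,1): clear
  edge (11,1)–(11,6): clear
  edge (11,6)–(10,8): clear
  edge (10,8)–(2,8): clear
  midpoint (27/2,21/2) outside
  → clear
Obstacle 3 [(13,22) (14,14) (21,13) (23,18)]:
  edge (13,22)–(14,14): clear
  edge (14,14)–(21,13): clear
  edge (21,13)–(23,18): clear
  edge (23,18)–(13,22): clear
  midpoint (27/2,21/2) outside
  → clear
Obstacle 4 [(15,10) (16,7) (22,0) (24,5) (19,11)]:
  edge (15,10)–(16,7): clear
  edge (16,7)–(22,0): clear
  edge (22,0)–(24,5): clear
  edge (24,5)–(19,11): clear
  edge (19,11)–(15,10): clear
  midpoint (27/2,21/2) outside
  → clear

FREE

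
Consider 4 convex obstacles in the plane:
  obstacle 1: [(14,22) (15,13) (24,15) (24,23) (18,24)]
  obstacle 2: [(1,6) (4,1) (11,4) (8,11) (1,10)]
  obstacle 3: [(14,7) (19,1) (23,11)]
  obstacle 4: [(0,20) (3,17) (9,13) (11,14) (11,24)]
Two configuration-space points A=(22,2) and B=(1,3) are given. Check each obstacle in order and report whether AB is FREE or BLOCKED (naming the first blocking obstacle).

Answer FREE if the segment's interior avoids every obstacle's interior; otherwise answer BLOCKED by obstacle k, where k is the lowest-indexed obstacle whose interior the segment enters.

Obstacle 1 [(14,22) (15,13) (24,15) (24,23) (18,24)]:
  edge (14,22)–(15,13): clear
  edge (15,13)–(24,15): clear
  edge (24,15)–(24,23): clear
  edge (24,23)–(18,24): clear
  edge (18,24)–(14,22): clear
  midpoint (23/2,5/2) outside
  → clear
Obstacle 2 [(1,6) (4,1) (11,4) (8,11) (1,10)]:
  edge (1,6)–(4,1): crosses AB
  edge (4,1)–(11,4): crosses AB
  edge (11,4)–(8,11): clear
  edge (8,11)–(1,10): clear
  edge (1,10)–(1,6): clear
  → BLOCKED
Obstacle 3 [(14,7) (19,1) (23,11)]:
  edge (14,7)–(19,1): crosses AB
  edge (19,1)–(23,11): crosses AB
  edge (23,11)–(14,7): clear
  → BLOCKED
Obstacle 4 [(0,20) (3,17) (9,13) (11,14) (11,24)]:
  edge (0,20)–(3,17): clear
  edge (3,17)–(9,13): clear
  edge (9,13)–(11,14): clear
  edge (11,14)–(11,24): clear
  edge (11,24)–(0,20): clear
  midpoint (23/2,5/2) outside
  → clear

BLOCKED by obstacle 2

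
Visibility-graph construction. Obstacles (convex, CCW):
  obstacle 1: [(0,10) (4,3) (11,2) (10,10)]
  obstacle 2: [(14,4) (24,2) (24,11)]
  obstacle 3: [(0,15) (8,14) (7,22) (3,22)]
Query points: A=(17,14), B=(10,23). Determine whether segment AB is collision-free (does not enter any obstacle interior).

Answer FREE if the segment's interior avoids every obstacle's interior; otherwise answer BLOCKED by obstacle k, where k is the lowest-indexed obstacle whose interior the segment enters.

Obstacle 1 [(0,10) (4,3) (11,2) (10,10)]:
  edge (0,10)–(4,3): clear
  edge (4,3)–(11,2): clear
  edge (11,2)–(10,10): clear
  edge (10,10)–(0,10): clear
  midpoint (27/2,37/2) outside
  → clear
Obstacle 2 [(14,4) (24,2) (24,11)]:
  edge (14,4)–(24,2): clear
  edge (24,2)–(24,11): clear
  edge (24,11)–(14,4): clear
  midpoint (27/2,37/2) outside
  → clear
Obstacle 3 [(0,15) (8,14) (7,22) (3,22)]:
  edge (0,15)–(8,14): clear
  edge (8,14)–(7,22): clear
  edge (7,22)–(3,22): clear
  edge (3,22)–(0,15): clear
  midpoint (27/2,37/2) outside
  → clear

FREE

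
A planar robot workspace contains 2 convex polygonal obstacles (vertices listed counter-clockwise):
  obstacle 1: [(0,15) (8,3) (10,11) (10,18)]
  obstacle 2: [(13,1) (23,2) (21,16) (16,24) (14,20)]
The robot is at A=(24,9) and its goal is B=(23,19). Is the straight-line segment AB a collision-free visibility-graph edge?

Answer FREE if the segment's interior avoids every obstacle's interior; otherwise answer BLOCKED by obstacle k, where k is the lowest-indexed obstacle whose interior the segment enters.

FREE

Obstacle 1 [(0,15) (8,3) (10,11) (10,18)]:
  edge (0,15)–(8,3): clear
  edge (8,3)–(10,11): clear
  edge (10,11)–(10,18): clear
  edge (10,18)–(0,15): clear
  midpoint (47/2,14) outside
  → clear
Obstacle 2 [(13,1) (23,2) (21,16) (16,24) (14,20)]:
  edge (13,1)–(23,2): clear
  edge (23,2)–(21,16): clear
  edge (21,16)–(16,24): clear
  edge (16,24)–(14,20): clear
  edge (14,20)–(13,1): clear
  midpoint (47/2,14) outside
  → clear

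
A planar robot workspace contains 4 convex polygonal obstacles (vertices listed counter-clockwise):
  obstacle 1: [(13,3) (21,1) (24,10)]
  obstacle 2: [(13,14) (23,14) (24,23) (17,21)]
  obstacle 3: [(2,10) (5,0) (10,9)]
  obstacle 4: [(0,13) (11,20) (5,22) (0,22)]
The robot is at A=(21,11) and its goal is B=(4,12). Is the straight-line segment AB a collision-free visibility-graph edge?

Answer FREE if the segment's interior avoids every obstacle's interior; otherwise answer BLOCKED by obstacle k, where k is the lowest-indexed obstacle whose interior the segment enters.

FREE

Obstacle 1 [(13,3) (21,1) (24,10)]:
  edge (13,3)–(21,1): clear
  edge (21,1)–(24,10): clear
  edge (24,10)–(13,3): clear
  midpoint (25/2,23/2) outside
  → clear
Obstacle 2 [(13,14) (23,14) (24,23) (17,21)]:
  edge (13,14)–(23,14): clear
  edge (23,14)–(24,23): clear
  edge (24,23)–(17,21): clear
  edge (17,21)–(13,14): clear
  midpoint (25/2,23/2) outside
  → clear
Obstacle 3 [(2,10) (5,0) (10,9)]:
  edge (2,10)–(5,0): clear
  edge (5,0)–(10,9): clear
  edge (10,9)–(2,10): clear
  midpoint (25/2,23/2) outside
  → clear
Obstacle 4 [(0,13) (11,20) (5,22) (0,22)]:
  edge (0,13)–(11,20): clear
  edge (11,20)–(5,22): clear
  edge (5,22)–(0,22): clear
  edge (0,22)–(0,13): clear
  midpoint (25/2,23/2) outside
  → clear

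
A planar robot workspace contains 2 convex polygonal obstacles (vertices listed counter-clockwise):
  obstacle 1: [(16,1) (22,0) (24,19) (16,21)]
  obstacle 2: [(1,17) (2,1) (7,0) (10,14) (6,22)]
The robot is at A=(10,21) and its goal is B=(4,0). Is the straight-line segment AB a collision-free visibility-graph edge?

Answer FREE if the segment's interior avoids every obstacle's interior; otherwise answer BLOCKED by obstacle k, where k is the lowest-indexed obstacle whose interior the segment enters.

Obstacle 1 [(16,1) (22,0) (24,19) (16,21)]:
  edge (16,1)–(22,0): clear
  edge (22,0)–(24,19): clear
  edge (24,19)–(16,21): clear
  edge (16,21)–(16,1): clear
  midpoint (7,21/2) outside
  → clear
Obstacle 2 [(1,17) (2,1) (7,0) (10,14) (6,22)]:
  edge (1,17)–(2,1): clear
  edge (2,1)–(7,0): crosses AB
  edge (7,0)–(10,14): clear
  edge (10,14)–(6,22): crosses AB
  edge (6,22)–(1,17): clear
  → BLOCKED

BLOCKED by obstacle 2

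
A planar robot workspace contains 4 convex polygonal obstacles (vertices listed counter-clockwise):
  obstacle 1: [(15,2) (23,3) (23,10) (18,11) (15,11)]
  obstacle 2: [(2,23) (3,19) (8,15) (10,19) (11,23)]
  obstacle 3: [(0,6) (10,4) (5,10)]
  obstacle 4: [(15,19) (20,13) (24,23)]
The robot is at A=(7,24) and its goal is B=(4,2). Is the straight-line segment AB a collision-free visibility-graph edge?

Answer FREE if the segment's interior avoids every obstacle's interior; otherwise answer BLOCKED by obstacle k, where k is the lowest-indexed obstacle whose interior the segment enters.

Obstacle 1 [(15,2) (23,3) (23,10) (18,11) (15,11)]:
  edge (15,2)–(23,3): clear
  edge (23,3)–(23,10): clear
  edge (23,10)–(18,11): clear
  edge (18,11)–(15,11): clear
  edge (15,11)–(15,2): clear
  midpoint (11/2,13) outside
  → clear
Obstacle 2 [(2,23) (3,19) (8,15) (10,19) (11,23)]:
  edge (2,23)–(3,19): clear
  edge (3,19)–(8,15): crosses AB
  edge (8,15)–(10,19): clear
  edge (10,19)–(11,23): clear
  edge (11,23)–(2,23): crosses AB
  → BLOCKED
Obstacle 3 [(0,6) (10,4) (5,10)]:
  edge (0,6)–(10,4): crosses AB
  edge (10,4)–(5,10): crosses AB
  edge (5,10)–(0,6): clear
  → BLOCKED
Obstacle 4 [(15,19) (20,13) (24,23)]:
  edge (15,19)–(20,13): clear
  edge (20,13)–(24,23): clear
  edge (24,23)–(15,19): clear
  midpoint (11/2,13) outside
  → clear

BLOCKED by obstacle 2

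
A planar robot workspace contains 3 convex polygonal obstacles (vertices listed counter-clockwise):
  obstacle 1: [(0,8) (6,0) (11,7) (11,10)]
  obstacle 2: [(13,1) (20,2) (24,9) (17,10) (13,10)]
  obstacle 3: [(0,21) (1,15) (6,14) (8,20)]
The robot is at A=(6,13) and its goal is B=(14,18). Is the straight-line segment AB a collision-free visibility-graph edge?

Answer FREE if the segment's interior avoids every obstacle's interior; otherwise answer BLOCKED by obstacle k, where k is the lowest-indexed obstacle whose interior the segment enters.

Obstacle 1 [(0,8) (6,0) (11,7) (11,10)]:
  edge (0,8)–(6,0): clear
  edge (6,0)–(11,7): clear
  edge (11,7)–(11,10): clear
  edge (11,10)–(0,8): clear
  midpoint (10,31/2) outside
  → clear
Obstacle 2 [(13,1) (20,2) (24,9) (17,10) (13,10)]:
  edge (13,1)–(20,2): clear
  edge (20,2)–(24,9): clear
  edge (24,9)–(17,10): clear
  edge (17,10)–(13,10): clear
  edge (13,10)–(13,1): clear
  midpoint (10,31/2) outside
  → clear
Obstacle 3 [(0,21) (1,15) (6,14) (8,20)]:
  edge (0,21)–(1,15): clear
  edge (1,15)–(6,14): clear
  edge (6,14)–(8,20): clear
  edge (8,20)–(0,21): clear
  midpoint (10,31/2) outside
  → clear

FREE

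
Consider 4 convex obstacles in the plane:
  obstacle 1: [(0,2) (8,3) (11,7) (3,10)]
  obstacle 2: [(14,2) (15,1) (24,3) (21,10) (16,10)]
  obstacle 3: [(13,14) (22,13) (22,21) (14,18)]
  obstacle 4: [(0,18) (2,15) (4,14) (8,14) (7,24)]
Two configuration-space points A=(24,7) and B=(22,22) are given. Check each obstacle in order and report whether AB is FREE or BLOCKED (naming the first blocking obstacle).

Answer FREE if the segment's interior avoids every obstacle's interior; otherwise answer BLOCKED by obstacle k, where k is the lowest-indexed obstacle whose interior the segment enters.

Obstacle 1 [(0,2) (8,3) (11,7) (3,10)]:
  edge (0,2)–(8,3): clear
  edge (8,3)–(11,7): clear
  edge (11,7)–(3,10): clear
  edge (3,10)–(0,2): clear
  midpoint (23,29/2) outside
  → clear
Obstacle 2 [(14,2) (15,1) (24,3) (21,10) (16,10)]:
  edge (14,2)–(15,1): clear
  edge (15,1)–(24,3): clear
  edge (24,3)–(21,10): clear
  edge (21,10)–(16,10): clear
  edge (16,10)–(14,2): clear
  midpoint (23,29/2) outside
  → clear
Obstacle 3 [(13,14) (22,13) (22,21) (14,18)]:
  edge (13,14)–(22,13): clear
  edge (22,13)–(22,21): clear
  edge (22,21)–(14,18): clear
  edge (14,18)–(13,14): clear
  midpoint (23,29/2) outside
  → clear
Obstacle 4 [(0,18) (2,15) (4,14) (8,14) (7,24)]:
  edge (0,18)–(2,15): clear
  edge (2,15)–(4,14): clear
  edge (4,14)–(8,14): clear
  edge (8,14)–(7,24): clear
  edge (7,24)–(0,18): clear
  midpoint (23,29/2) outside
  → clear

FREE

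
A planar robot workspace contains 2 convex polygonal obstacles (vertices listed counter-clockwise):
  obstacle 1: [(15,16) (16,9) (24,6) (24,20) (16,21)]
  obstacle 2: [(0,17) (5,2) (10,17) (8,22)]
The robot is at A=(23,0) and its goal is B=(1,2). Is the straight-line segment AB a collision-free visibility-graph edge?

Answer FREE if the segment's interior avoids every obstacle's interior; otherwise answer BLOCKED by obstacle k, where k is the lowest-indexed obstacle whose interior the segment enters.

FREE

Obstacle 1 [(15,16) (16,9) (24,6) (24,20) (16,21)]:
  edge (15,16)–(16,9): clear
  edge (16,9)–(24,6): clear
  edge (24,6)–(24,20): clear
  edge (24,20)–(16,21): clear
  edge (16,21)–(15,16): clear
  midpoint (12,1) outside
  → clear
Obstacle 2 [(0,17) (5,2) (10,17) (8,22)]:
  edge (0,17)–(5,2): clear
  edge (5,2)–(10,17): clear
  edge (10,17)–(8,22): clear
  edge (8,22)–(0,17): clear
  midpoint (12,1) outside
  → clear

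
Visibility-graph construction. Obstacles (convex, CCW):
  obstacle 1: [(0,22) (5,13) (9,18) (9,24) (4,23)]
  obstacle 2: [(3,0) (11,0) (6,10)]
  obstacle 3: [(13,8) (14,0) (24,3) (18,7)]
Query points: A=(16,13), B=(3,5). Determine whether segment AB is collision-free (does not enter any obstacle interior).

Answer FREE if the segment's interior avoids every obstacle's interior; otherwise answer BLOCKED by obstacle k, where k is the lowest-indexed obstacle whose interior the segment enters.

BLOCKED by obstacle 2

Obstacle 1 [(0,22) (5,13) (9,18) (9,24) (4,23)]:
  edge (0,22)–(5,13): clear
  edge (5,13)–(9,18): clear
  edge (9,18)–(9,24): clear
  edge (9,24)–(4,23): clear
  edge (4,23)–(0,22): clear
  midpoint (19/2,9) outside
  → clear
Obstacle 2 [(3,0) (11,0) (6,10)]:
  edge (3,0)–(11,0): clear
  edge (11,0)–(6,10): crosses AB
  edge (6,10)–(3,0): crosses AB
  → BLOCKED
Obstacle 3 [(13,8) (14,0) (24,3) (18,7)]:
  edge (13,8)–(14,0): clear
  edge (14,0)–(24,3): clear
  edge (24,3)–(18,7): clear
  edge (18,7)–(13,8): clear
  midpoint (19/2,9) outside
  → clear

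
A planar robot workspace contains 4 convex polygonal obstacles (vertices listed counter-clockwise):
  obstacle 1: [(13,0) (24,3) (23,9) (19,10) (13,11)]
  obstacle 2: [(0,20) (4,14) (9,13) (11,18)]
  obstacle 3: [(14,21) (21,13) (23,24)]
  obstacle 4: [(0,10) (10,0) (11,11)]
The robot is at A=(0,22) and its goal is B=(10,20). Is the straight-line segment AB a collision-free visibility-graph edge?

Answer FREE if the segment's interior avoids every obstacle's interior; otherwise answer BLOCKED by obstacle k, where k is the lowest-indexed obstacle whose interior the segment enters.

Obstacle 1 [(13,0) (24,3) (23,9) (19,10) (13,11)]:
  edge (13,0)–(24,3): clear
  edge (24,3)–(23,9): clear
  edge (23,9)–(19,10): clear
  edge (19,10)–(13,11): clear
  edge (13,11)–(13,0): clear
  midpoint (5,21) outside
  → clear
Obstacle 2 [(0,20) (4,14) (9,13) (11,18)]:
  edge (0,20)–(4,14): clear
  edge (4,14)–(9,13): clear
  edge (9,13)–(11,18): clear
  edge (11,18)–(0,20): clear
  midpoint (5,21) outside
  → clear
Obstacle 3 [(14,21) (21,13) (23,24)]:
  edge (14,21)–(21,13): clear
  edge (21,13)–(23,24): clear
  edge (23,24)–(14,21): clear
  midpoint (5,21) outside
  → clear
Obstacle 4 [(0,10) (10,0) (11,11)]:
  edge (0,10)–(10,0): clear
  edge (10,0)–(11,11): clear
  edge (11,11)–(0,10): clear
  midpoint (5,21) outside
  → clear

FREE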